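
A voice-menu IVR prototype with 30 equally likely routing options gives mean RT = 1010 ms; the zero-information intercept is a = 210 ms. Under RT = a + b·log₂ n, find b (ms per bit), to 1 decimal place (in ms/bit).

log₂(30) = 4.9069 bits.
b = (RT − a)/log₂ n = (1010 − 210) / 4.9069 = 163.036 ms/bit.

163.0 ms/bit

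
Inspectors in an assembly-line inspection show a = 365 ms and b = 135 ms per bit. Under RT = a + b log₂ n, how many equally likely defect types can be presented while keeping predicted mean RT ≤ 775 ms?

8

Information budget: (775 − 365)/135 = 3.0370 bits, so n ≤ 2^3.0370 = 8.208 → at most 8.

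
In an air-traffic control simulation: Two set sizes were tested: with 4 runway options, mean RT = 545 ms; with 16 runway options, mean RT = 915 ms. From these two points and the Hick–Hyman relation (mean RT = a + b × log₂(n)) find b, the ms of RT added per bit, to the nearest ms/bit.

185 ms/bit

Slope: b = (915 − 545) / (log₂ 16 − log₂ 4) = 370/2.0000 = 185 ms/bit.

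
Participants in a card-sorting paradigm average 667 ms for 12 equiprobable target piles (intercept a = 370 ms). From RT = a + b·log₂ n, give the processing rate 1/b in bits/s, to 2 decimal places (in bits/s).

12.07 bits/s

Choice component = 667 − 370 = 297 ms over log₂(12) = 3.5850 bits.
b = 297 / 3.5850 = 82.846 ms/bit, so 1/b = 12.071 bits/s.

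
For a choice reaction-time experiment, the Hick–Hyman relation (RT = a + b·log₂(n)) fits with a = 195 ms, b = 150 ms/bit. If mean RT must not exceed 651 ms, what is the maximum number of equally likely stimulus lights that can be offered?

8

Set 195 + 150·log₂ n ≤ 651 → log₂ n ≤ (651 − 195)/150 = 3.0400.
So n ≤ 2^3.0400 = 8.225; the largest integer n is 8.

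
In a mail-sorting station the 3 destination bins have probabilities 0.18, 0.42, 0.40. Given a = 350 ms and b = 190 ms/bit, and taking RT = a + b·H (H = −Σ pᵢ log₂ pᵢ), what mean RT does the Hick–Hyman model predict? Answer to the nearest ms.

635 ms

H = 0.18·log₂(1/0.18) + 0.42·log₂(1/0.42) + 0.40·log₂(1/0.40) = 1.4997 bits.
RT = 350 + 190 × 1.4997 = 634.95 ms.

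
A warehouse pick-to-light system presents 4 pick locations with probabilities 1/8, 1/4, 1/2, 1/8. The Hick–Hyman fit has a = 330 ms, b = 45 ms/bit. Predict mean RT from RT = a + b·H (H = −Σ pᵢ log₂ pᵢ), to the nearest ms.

409 ms

Each term −pᵢ log₂ pᵢ: 0.125·3 + 0.25·2 + 0.5·1 + 0.125·3; summed, H = 1.750 bits.
Mean RT = a + bH = 330 + 45·1.750 = 408.75 ms.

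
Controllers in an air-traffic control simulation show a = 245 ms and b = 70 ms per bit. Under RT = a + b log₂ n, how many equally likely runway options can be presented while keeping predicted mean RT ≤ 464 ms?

70·log₂ n ≤ 464 − 245 = 219, giving log₂ n ≤ 3.1286 and n ≤ 8.746. The largest whole number is 8.

8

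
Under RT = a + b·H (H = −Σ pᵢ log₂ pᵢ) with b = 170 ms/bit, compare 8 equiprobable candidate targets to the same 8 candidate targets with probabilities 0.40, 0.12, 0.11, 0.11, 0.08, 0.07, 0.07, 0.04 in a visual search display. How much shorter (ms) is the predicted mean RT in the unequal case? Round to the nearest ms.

The RT saving is b·ΔH. Equiprobable H₀ = log₂(8) = 3.0000 bits; with the given probabilities H = 2.6108 bits.
b·(H₀ − H) = 170 × (3.0000 − 2.6108) = 66.17 ms.

66 ms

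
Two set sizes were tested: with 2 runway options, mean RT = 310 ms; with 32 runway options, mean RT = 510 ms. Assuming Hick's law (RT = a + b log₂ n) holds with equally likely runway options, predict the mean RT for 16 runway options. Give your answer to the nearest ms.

RT is linear in log₂ n, so two points fix the line:
  b = (510 − 310) / (log₂ 32 − log₂ 2) = 200 / (5 − 1) = 50 ms/bit
  a = 310 − 50 × 1 = 260 ms
Then RT(16) = 260 + 50 × log₂ 16 = 260 + 50 × 4 ≈ 460.000 ms.

460 ms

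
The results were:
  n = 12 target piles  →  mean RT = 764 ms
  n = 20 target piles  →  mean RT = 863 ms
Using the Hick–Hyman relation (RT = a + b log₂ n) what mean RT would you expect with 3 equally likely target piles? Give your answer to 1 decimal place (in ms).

Fit slope and intercept:
  b = (863 − 764) / (log₂ 20 − log₂ 12) = 99 / (4.3219 − 3.5850) = 134.335 ms/bit
  a = 764 − 134.335 × 3.5850 = 282.415 ms
Then RT(3) = 282.415 + 134.335 × log₂ 3 = 282.415 + 134.335 × 1.5850 ≈ 495.331 ms.

495.3 ms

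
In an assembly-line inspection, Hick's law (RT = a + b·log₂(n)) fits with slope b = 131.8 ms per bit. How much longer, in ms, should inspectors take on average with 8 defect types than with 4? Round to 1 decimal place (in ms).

Only the slope matters, since a is common to both: ΔRT = b·log₂(n₂/n₁).
log₂(8) − log₂(4) = log₂(8/4) = log₂(2) = 1.
ΔRT = 131.8 × 1.0000 = 131.800 ms.

131.8 ms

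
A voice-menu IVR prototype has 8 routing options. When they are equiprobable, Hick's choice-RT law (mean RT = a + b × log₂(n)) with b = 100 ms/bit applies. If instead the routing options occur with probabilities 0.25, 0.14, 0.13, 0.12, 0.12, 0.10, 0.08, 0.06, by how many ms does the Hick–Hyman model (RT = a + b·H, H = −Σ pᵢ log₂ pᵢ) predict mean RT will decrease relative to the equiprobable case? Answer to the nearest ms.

The RT saving is b·ΔH. Equiprobable H₀ = log₂(8) = 3.0000 bits; with the given probabilities H = 2.8811 bits.
b·(H₀ − H) = 100 × (3.0000 − 2.8811) = 11.89 ms.

12 ms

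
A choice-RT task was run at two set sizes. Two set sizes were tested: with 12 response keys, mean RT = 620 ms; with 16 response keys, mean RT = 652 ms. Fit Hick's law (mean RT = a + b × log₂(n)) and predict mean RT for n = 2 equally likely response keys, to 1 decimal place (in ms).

420.7 ms

RT is linear in log₂ n, so two points fix the line:
  b = (652 − 620) / (log₂ 16 − log₂ 12) = 32 / (4 − 3.5850) = 77.101 ms/bit
  a = 620 − 77.101 × 3.5850 = 343.594 ms
Then RT(2) = 343.594 + 77.101 × log₂ 2 = 343.594 + 77.101 × 1 ≈ 420.696 ms.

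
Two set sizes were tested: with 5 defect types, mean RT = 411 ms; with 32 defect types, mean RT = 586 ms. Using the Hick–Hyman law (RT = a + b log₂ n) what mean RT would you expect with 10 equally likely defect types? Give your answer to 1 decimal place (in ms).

RT is linear in log₂ n, so two points fix the line:
  b = (586 − 411) / (log₂ 32 − log₂ 5) = 175 / (5 − 2.3219) = 65.346 ms/bit
  a = 411 − 65.346 × 2.3219 = 259.272 ms
Then RT(10) = 259.272 + 65.346 × log₂ 10 = 259.272 + 65.346 × 3.3219 ≈ 476.346 ms.

476.3 ms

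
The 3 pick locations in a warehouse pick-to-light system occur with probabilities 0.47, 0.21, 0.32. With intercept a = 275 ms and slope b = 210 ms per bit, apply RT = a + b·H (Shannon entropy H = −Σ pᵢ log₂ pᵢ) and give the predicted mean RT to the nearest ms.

H = 0.47·log₂(1/0.47) + 0.21·log₂(1/0.21) + 0.32·log₂(1/0.32) = 1.5108 bits.
RT = 275 + 210 × 1.5108 = 592.27 ms.

592 ms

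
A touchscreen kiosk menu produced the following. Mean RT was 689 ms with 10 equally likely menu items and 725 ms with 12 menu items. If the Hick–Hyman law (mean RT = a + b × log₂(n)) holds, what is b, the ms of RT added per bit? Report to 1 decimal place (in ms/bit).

Slope: b = (725 − 689) / (log₂ 12 − log₂ 10) = 36/0.2630 = 136.864 ms/bit.

136.9 ms/bit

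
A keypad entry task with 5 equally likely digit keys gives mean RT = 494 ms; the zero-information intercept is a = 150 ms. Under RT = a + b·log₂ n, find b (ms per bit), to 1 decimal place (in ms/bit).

148.2 ms/bit

b = (494 − 150) / log₂(5) = 344 / 2.3219 = 148.153 ms/bit.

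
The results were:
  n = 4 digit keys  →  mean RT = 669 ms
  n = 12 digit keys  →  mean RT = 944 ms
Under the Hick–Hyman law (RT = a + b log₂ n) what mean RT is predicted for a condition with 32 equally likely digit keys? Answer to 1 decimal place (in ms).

With log₂ n on the abscissa the relation is linear; from the two conditions:
  b = (944 − 669) / (log₂ 12 − log₂ 4) = 275 / (3.5850 − 2) = 173.506 ms/bit
  a = 669 − 173.506 × 2 = 321.989 ms
Then RT(32) = 321.989 + 173.506 × log₂ 32 = 321.989 + 173.506 × 5 ≈ 1189.517 ms.

1189.5 ms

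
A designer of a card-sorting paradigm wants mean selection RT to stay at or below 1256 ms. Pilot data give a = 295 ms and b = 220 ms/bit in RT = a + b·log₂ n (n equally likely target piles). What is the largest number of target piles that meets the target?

220·log₂ n ≤ 1256 − 295 = 961, giving log₂ n ≤ 4.3682 and n ≤ 20.652. The largest whole number is 20.

20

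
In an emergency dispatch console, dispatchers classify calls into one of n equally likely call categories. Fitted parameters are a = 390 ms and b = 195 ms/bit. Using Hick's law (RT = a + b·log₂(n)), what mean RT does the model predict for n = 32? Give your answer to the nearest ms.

log₂(32) = 5 bits, so RT = 390 + 195 × 5 ≈ 1365.000 ms.

1365 ms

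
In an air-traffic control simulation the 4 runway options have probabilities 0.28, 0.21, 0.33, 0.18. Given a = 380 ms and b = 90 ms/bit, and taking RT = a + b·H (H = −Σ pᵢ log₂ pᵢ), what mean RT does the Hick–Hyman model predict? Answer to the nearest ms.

Entropy contributions −pᵢ log₂ pᵢ: 0.5142, 0.4728, 0.5278, 0.4453; sum H = 1.9602 bits.
RT = a + bH = 380 + 90·1.9602 = 556.42 ms.

556 ms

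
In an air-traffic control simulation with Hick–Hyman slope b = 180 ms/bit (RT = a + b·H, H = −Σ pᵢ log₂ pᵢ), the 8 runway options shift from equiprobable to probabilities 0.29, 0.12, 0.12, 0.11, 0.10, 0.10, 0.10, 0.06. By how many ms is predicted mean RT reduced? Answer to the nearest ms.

28 ms

Equiprobable entropy H₀ = log₂ 8 = 3.0000 bits.
Skewed entropy H = −Σ pᵢ log₂ pᵢ = 2.8424 bits.
ΔRT = b·(H₀ − H) = 180 × 0.1576 = 28.36 ms.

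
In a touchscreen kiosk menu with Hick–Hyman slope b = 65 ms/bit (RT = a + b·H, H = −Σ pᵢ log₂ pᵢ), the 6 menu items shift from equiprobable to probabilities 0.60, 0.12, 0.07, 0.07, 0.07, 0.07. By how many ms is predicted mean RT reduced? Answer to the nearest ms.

Equiprobable entropy H₀ = log₂ 6 = 2.5850 bits.
Skewed entropy H = −Σ pᵢ log₂ pᵢ = 1.8835 bits.
ΔRT = b·(H₀ − H) = 65 × 0.7015 = 45.60 ms.

46 ms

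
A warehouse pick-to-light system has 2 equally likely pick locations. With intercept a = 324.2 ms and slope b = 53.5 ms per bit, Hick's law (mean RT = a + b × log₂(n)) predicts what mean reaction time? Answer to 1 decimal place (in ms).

377.7 ms

log₂(2) = 1 bits, so RT = 324.2 + 53.5 × 1 ≈ 377.700 ms.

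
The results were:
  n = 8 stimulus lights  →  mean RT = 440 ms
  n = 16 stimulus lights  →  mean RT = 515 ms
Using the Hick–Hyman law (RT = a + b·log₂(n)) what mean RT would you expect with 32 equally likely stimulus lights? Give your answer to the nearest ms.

With log₂ n on the abscissa the relation is linear; from the two conditions:
  b = (515 − 440) / (log₂ 16 − log₂ 8) = 75 / (4 − 3) = 75 ms/bit
  a = 440 − 75 × 3 = 215 ms
Then RT(32) = 215 + 75 × log₂ 32 = 215 + 75 × 5 ≈ 590.000 ms.

590 ms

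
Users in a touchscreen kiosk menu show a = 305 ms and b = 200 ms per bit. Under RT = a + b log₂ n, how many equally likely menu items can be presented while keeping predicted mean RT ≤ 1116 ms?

16

200·log₂ n ≤ 1116 − 305 = 811, giving log₂ n ≤ 4.0550 and n ≤ 16.622. The largest whole number is 16.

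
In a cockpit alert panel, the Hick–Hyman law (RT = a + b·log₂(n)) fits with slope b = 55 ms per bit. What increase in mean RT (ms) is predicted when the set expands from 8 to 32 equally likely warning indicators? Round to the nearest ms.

Only the slope matters, since a is common to both: ΔRT = b·log₂(n₂/n₁).
log₂(32) − log₂(8) = log₂(32/8) = log₂(4) = 2.
ΔRT = 55 × 2.0000 = 110.000 ms.

110 ms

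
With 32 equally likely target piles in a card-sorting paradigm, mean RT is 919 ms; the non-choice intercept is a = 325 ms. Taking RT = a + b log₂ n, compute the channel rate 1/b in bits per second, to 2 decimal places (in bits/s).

Choice component = 919 − 325 = 594 ms over log₂(32) = 5 bits.
b = 594 / 5 = 118.800 ms/bit, so 1/b = 8.418 bits/s.

8.42 bits/s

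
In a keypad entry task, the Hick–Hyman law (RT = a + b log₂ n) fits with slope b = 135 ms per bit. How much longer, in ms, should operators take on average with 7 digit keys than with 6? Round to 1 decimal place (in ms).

ΔRT = (a + b log₂ n₂) − (a + b log₂ n₁) = b·(log₂ n₂ − log₂ n₁).
log₂(7) − log₂(6) = 2.8074 − 2.5850 = 0.2224.
ΔRT = 135 × 0.2224 = 30.023 ms.

30.0 ms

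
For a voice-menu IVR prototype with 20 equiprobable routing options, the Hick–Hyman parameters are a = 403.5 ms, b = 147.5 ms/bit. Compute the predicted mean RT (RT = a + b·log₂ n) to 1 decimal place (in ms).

log₂(20) = 4.3219 bits, so RT = 403.5 + 147.5 × 4.3219 ≈ 1040.984 ms.

1041.0 ms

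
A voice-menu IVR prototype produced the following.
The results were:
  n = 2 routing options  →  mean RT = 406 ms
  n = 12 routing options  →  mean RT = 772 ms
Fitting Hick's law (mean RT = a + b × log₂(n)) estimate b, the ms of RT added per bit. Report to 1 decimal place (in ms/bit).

141.6 ms/bit

Slope: b = (772 − 406) / (log₂ 12 − log₂ 2) = 366/2.5850 = 141.588 ms/bit.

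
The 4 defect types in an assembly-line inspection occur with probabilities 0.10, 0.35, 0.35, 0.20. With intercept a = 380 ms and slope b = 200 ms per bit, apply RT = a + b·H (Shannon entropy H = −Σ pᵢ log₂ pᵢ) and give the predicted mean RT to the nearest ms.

Entropy contributions −pᵢ log₂ pᵢ: 0.3322, 0.5301, 0.5301, 0.4644; sum H = 1.8568 bits.
RT = a + bH = 380 + 200·1.8568 = 751.36 ms.

751 ms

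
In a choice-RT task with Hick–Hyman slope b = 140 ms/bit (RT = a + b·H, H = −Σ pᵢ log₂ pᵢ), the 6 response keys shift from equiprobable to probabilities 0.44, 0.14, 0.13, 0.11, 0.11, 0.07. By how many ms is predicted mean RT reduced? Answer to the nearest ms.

The RT saving is b·ΔH. Equiprobable H₀ = log₂(6) = 2.5850 bits; with the given probabilities H = 2.2700 bits.
b·(H₀ − H) = 140 × (2.5850 − 2.2700) = 44.09 ms.

44 ms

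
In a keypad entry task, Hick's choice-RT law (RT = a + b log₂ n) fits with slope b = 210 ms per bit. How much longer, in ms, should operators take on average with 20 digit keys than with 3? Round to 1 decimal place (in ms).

Only the slope matters, since a is common to both: ΔRT = b·log₂(n₂/n₁).
log₂(20) − log₂(3) = 4.3219 − 1.5850 = 2.7370.
ΔRT = 210 × 2.7370 = 574.763 ms.

574.8 ms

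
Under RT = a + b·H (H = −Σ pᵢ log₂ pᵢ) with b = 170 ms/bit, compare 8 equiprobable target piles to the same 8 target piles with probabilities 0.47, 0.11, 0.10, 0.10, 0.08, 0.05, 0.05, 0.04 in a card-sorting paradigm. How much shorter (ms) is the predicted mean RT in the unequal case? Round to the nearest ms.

96 ms

Equiprobable entropy H₀ = log₂ 8 = 3.0000 bits.
Skewed entropy H = −Σ pᵢ log₂ pᵢ = 2.4361 bits.
ΔRT = b·(H₀ − H) = 170 × 0.5639 = 95.87 ms.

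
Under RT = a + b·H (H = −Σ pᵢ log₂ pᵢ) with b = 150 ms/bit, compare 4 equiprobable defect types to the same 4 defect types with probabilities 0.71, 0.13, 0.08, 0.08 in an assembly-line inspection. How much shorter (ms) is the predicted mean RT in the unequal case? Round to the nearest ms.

103 ms

The RT saving is b·ΔH. Equiprobable H₀ = log₂(4) = 2.0000 bits; with the given probabilities H = 1.3165 bits.
b·(H₀ − H) = 150 × (2.0000 − 1.3165) = 102.53 ms.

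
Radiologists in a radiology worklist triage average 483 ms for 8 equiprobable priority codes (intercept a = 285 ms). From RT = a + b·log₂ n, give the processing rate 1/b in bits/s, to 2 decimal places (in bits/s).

15.15 bits/s

Choice component = 483 − 285 = 198 ms over log₂(8) = 3 bits.
b = 198 / 3 = 66.000 ms/bit, so 1/b = 15.152 bits/s.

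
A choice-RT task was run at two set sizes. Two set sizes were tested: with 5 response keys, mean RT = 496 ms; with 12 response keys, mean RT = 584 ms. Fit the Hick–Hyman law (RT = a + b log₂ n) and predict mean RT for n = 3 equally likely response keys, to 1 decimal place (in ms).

444.7 ms

RT is linear in log₂ n, so two points fix the line:
  b = (584 − 496) / (log₂ 12 − log₂ 5) = 88 / (3.5850 − 2.3219) = 69.673 ms/bit
  a = 496 − 69.673 × 2.3219 = 334.223 ms
Then RT(3) = 334.223 + 69.673 × log₂ 3 = 334.223 + 69.673 × 1.5850 ≈ 444.653 ms.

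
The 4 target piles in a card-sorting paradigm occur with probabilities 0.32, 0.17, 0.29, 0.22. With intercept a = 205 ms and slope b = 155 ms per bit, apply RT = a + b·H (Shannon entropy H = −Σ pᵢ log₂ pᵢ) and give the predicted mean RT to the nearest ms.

509 ms

H = 0.32·log₂(1/0.32) + 0.17·log₂(1/0.17) + 0.29·log₂(1/0.29) + 0.22·log₂(1/0.22) = 1.9591 bits.
RT = 205 + 155 × 1.9591 = 508.66 ms.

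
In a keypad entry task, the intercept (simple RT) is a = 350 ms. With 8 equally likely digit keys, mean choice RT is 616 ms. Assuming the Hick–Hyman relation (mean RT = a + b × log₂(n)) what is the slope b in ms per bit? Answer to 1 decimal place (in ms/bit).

log₂(8) = 3 bits.
b = (RT − a)/log₂ n = (616 − 350) / 3 = 88.667 ms/bit.

88.7 ms/bit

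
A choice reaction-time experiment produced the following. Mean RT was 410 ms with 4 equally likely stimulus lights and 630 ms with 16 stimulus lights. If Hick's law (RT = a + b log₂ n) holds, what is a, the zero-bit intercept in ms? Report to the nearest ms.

Slope: b = (630 − 410) / (log₂ 16 − log₂ 4) = 220/2.0000 = 110 ms/bit.
Intercept: a = 410 − 110·log₂(4) = 190.000 ms.

190 ms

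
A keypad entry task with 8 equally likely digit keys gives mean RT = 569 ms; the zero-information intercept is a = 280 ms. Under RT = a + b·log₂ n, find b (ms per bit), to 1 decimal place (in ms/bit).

b = (569 − 280) / log₂(8) = 289 / 3 = 96.333 ms/bit.

96.3 ms/bit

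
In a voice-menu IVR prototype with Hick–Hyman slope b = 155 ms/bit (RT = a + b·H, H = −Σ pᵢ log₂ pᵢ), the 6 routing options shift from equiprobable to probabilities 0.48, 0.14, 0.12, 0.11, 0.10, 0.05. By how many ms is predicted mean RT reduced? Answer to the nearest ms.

The RT saving is b·ΔH. Equiprobable H₀ = log₂(6) = 2.5850 bits; with the given probabilities H = 2.1710 bits.
b·(H₀ − H) = 155 × (2.5850 − 2.1710) = 64.16 ms.

64 ms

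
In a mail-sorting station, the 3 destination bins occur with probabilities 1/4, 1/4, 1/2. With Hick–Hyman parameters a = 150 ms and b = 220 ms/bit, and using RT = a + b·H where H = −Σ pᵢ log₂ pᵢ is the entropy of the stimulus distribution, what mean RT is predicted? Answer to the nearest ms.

480 ms

Each term −pᵢ log₂ pᵢ: 0.25·2 + 0.25·2 + 0.5·1; summed, H = 1.500 bits.
Mean RT = a + bH = 150 + 220·1.500 = 480.00 ms.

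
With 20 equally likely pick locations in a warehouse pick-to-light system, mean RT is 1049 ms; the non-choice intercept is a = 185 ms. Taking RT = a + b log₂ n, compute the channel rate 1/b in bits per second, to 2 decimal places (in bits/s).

b = (1049 − 185)/log₂ 20 = 864/4.3219 = 199.911 ms per bit = 0.19991 s/bit; the reciprocal is 5.002 bits/s.

5.00 bits/s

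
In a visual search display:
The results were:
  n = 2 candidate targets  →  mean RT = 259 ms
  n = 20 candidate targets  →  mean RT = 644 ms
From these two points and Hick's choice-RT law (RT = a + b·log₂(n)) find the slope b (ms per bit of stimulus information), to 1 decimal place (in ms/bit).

Slope: b = (644 − 259) / (log₂ 20 − log₂ 2) = 385/3.3219 = 115.897 ms/bit.

115.9 ms/bit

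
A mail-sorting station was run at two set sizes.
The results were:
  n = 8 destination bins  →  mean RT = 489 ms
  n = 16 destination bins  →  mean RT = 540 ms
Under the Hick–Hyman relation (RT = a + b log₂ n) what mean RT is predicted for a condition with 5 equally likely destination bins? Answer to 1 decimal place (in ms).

454.4 ms

With log₂ n on the abscissa the relation is linear; from the two conditions:
  b = (540 − 489) / (log₂ 16 − log₂ 8) = 51 / (4 − 3) = 51.000 ms/bit
  a = 489 − 51.000 × 3 = 336.000 ms
Then RT(5) = 336.000 + 51.000 × log₂ 5 = 336.000 + 51.000 × 2.3219 ≈ 454.418 ms.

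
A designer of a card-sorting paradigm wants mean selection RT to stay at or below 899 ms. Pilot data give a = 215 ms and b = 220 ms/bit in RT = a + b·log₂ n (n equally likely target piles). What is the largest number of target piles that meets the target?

8

220·log₂ n ≤ 899 − 215 = 684, giving log₂ n ≤ 3.1091 and n ≤ 8.628. The largest whole number is 8.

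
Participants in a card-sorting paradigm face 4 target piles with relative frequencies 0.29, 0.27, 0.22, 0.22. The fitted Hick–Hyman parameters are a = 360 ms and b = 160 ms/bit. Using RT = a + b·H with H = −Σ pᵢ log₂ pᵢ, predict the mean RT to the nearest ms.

678 ms

H = 0.29·log₂(1/0.29) + 0.27·log₂(1/0.27) + 0.22·log₂(1/0.22) + 0.22·log₂(1/0.22) = 1.9891 bits.
RT = 360 + 160 × 1.9891 = 678.25 ms.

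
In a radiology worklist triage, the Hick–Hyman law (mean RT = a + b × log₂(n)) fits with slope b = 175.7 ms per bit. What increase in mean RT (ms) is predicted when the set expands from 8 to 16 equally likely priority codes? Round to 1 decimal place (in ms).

The intercept a cancels: ΔRT = b·(log₂ n₂ − log₂ n₁) = b·log₂(n₂/n₁).
log₂(16) − log₂(8) = log₂(16/8) = log₂(2) = 1.
ΔRT = 175.7 × 1.0000 = 175.700 ms.

175.7 ms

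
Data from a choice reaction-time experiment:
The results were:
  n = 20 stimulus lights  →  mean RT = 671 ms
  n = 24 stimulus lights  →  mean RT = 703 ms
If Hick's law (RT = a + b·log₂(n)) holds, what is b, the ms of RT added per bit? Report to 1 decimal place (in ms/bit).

121.7 ms/bit

b = (RT₂ − RT₁)/(log₂ n₂ − log₂ n₁) = (703 − 671)/(4.5850 − 4.3219) = 121.657 ms/bit.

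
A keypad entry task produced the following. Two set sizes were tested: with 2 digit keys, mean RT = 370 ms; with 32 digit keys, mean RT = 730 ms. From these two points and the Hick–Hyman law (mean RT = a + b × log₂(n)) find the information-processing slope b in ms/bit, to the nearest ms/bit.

Slope: b = (730 − 370) / (log₂ 32 − log₂ 2) = 360/4.0000 = 90 ms/bit.

90 ms/bit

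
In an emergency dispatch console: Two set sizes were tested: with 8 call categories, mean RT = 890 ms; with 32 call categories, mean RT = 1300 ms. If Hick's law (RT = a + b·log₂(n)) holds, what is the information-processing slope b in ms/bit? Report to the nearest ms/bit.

205 ms/bit

The slope on a log₂ axis is (1300 − 890) / (5 − 3) = 205 ms/bit.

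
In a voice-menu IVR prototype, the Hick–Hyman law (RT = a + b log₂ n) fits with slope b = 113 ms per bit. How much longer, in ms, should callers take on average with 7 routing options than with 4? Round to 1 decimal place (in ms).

ΔRT = (a + b log₂ n₂) − (a + b log₂ n₁) = b·(log₂ n₂ − log₂ n₁).
log₂(7) − log₂(4) = 2.8074 − 2 = 0.8074.
ΔRT = 113 × 0.8074 = 91.231 ms.

91.2 ms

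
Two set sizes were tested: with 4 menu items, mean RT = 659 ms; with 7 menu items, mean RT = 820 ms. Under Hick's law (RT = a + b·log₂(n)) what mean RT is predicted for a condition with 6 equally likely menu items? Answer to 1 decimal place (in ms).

775.7 ms

Solve the two-equation system in a and b:
  b = (820 − 659) / (log₂ 7 − log₂ 4) = 161 / (2.8074 − 2) = 199.417 ms/bit
  a = 659 − 199.417 × 2 = 260.167 ms
Then RT(6) = 260.167 + 199.417 × log₂ 6 = 260.167 + 199.417 × 2.5850 ≈ 775.651 ms.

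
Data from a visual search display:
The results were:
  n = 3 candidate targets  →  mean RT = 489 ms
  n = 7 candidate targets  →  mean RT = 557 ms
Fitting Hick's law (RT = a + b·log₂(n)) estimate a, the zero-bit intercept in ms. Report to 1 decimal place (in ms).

The slope on a log₂ axis is (557 − 489) / (2.8074 − 1.5850) = 55.629 ms/bit.
a = RT₁ − b·log₂ n₁ = 489 − 55.629 × 1.5850 = 400.831 ms.

400.8 ms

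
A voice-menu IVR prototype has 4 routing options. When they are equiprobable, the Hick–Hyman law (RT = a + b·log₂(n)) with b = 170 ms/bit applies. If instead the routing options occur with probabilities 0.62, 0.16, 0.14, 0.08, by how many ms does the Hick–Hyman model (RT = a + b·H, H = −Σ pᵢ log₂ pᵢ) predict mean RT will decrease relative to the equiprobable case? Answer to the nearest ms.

The RT saving is b·ΔH. Equiprobable H₀ = log₂(4) = 2.0000 bits; with the given probabilities H = 1.5392 bits.
b·(H₀ − H) = 170 × (2.0000 − 1.5392) = 78.33 ms.

78 ms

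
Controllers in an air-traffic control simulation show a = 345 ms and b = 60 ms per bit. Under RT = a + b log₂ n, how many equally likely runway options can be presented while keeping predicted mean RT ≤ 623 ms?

24

Information budget: (623 − 345)/60 = 4.6333 bits, so n ≤ 2^4.6333 = 24.818 → at most 24.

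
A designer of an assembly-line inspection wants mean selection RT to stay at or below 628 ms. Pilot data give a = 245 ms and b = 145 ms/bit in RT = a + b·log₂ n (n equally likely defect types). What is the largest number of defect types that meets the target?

6

Information budget: (628 − 245)/145 = 2.6414 bits, so n ≤ 2^2.6414 = 6.239 → at most 6.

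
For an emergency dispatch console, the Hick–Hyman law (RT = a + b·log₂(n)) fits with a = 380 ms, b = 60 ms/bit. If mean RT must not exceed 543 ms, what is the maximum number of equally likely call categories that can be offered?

6

Set 380 + 60·log₂ n ≤ 543 → log₂ n ≤ (543 − 380)/60 = 2.7167.
So n ≤ 2^2.7167 = 6.574; the largest integer n is 6.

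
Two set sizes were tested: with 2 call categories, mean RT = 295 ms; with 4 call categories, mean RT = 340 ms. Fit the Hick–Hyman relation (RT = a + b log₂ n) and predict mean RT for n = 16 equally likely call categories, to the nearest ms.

430 ms

Fit slope and intercept:
  b = (340 − 295) / (log₂ 4 − log₂ 2) = 45 / (2 − 1) = 45 ms/bit
  a = 295 − 45 × 1 = 250 ms
Then RT(16) = 250 + 45 × log₂ 16 = 250 + 45 × 4 ≈ 430.000 ms.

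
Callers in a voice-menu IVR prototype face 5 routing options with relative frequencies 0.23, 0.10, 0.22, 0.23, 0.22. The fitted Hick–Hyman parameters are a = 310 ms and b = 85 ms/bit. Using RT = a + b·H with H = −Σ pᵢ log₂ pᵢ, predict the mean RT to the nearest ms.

503 ms

H = 0.23·log₂(1/0.23) + 0.10·log₂(1/0.10) + 0.22·log₂(1/0.22) + 0.23·log₂(1/0.23) + 0.22·log₂(1/0.22) = 2.2687 bits.
RT = 310 + 85 × 2.2687 = 502.84 ms.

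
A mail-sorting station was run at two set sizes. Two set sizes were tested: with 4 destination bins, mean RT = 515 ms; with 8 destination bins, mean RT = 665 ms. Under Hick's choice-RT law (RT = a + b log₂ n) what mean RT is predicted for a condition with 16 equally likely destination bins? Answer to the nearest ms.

815 ms

Fit slope and intercept:
  b = (665 − 515) / (log₂ 8 − log₂ 4) = 150 / (3 − 2) = 150 ms/bit
  a = 515 − 150 × 2 = 215 ms
Then RT(16) = 215 + 150 × log₂ 16 = 215 + 150 × 4 ≈ 815.000 ms.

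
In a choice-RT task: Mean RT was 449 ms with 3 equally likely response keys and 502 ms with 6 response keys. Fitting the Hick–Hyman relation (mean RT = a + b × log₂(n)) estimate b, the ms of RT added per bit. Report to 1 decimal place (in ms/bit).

b = (RT₂ − RT₁)/(log₂ n₂ − log₂ n₁) = (502 − 449)/(2.5850 − 1.5850) = 53.000 ms/bit.

53.0 ms/bit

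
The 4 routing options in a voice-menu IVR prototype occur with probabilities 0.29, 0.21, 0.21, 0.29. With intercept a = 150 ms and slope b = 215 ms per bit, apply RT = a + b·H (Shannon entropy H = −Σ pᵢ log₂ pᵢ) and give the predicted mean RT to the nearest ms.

H = 0.29·log₂(1/0.29) + 0.21·log₂(1/0.21) + 0.21·log₂(1/0.21) + 0.29·log₂(1/0.29) = 1.9815 bits.
RT = 150 + 215 × 1.9815 = 576.01 ms.

576 ms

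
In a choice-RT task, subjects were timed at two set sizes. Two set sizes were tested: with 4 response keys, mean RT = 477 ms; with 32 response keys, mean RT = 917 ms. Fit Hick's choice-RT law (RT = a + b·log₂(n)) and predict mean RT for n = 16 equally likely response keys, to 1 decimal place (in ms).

RT is linear in log₂ n, so two points fix the line:
  b = (917 − 477) / (log₂ 32 − log₂ 4) = 440 / (5 − 2) = 146.667 ms/bit
  a = 477 − 146.667 × 2 = 183.667 ms
Then RT(16) = 183.667 + 146.667 × log₂ 16 = 183.667 + 146.667 × 4 ≈ 770.333 ms.

770.3 ms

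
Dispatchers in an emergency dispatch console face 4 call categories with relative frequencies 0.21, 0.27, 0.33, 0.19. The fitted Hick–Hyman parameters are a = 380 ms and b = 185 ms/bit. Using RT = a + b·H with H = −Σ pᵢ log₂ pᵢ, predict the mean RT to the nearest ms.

744 ms

Entropy contributions −pᵢ log₂ pᵢ: 0.4728, 0.5100, 0.5278, 0.4552; sum H = 1.9659 bits.
RT = a + bH = 380 + 185·1.9659 = 743.69 ms.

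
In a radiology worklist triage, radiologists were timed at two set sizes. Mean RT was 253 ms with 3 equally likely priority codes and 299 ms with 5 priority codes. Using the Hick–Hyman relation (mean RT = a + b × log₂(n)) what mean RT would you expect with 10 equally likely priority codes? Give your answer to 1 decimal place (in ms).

361.4 ms

RT is linear in log₂ n, so two points fix the line:
  b = (299 − 253) / (log₂ 5 − log₂ 3) = 46 / (2.3219 − 1.5850) = 62.418 ms/bit
  a = 253 − 62.418 × 1.5850 = 154.070 ms
Then RT(10) = 154.070 + 62.418 × log₂ 10 = 154.070 + 62.418 × 3.3219 ≈ 361.418 ms.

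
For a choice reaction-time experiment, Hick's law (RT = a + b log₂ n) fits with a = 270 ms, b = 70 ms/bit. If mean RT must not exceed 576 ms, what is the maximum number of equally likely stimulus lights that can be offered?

20

Set 270 + 70·log₂ n ≤ 576 → log₂ n ≤ (576 − 270)/70 = 4.3714.
So n ≤ 2^4.3714 = 20.698; the largest integer n is 20.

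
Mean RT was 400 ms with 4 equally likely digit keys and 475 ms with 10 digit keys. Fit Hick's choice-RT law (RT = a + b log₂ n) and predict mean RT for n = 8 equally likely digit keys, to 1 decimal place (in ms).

Solve the two-equation system in a and b:
  b = (475 − 400) / (log₂ 10 − log₂ 4) = 75 / (3.3219 − 2) = 56.735 ms/bit
  a = 400 − 56.735 × 2 = 286.529 ms
Then RT(8) = 286.529 + 56.735 × log₂ 8 = 286.529 + 56.735 × 3 ≈ 456.735 ms.

456.7 ms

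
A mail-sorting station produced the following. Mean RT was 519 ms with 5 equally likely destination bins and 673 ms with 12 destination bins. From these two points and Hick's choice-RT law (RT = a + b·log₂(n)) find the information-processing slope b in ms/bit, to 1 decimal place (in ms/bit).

121.9 ms/bit

b = (RT₂ − RT₁)/(log₂ n₂ − log₂ n₁) = (673 − 519)/(3.5850 − 2.3219) = 121.929 ms/bit.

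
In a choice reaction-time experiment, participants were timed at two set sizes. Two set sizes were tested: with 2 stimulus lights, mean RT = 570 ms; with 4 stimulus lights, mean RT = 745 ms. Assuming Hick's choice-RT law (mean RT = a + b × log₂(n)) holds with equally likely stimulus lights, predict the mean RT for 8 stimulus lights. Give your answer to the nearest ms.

Fit slope and intercept:
  b = (745 − 570) / (log₂ 4 − log₂ 2) = 175 / (2 − 1) = 175 ms/bit
  a = 570 − 175 × 1 = 395 ms
Then RT(8) = 395 + 175 × log₂ 8 = 395 + 175 × 3 ≈ 920.000 ms.

920 ms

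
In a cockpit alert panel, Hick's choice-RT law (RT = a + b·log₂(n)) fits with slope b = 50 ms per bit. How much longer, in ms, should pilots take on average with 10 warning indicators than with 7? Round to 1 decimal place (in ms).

25.7 ms

ΔRT = (a + b log₂ n₂) − (a + b log₂ n₁) = b·(log₂ n₂ − log₂ n₁).
log₂(10) − log₂(7) = 3.3219 − 2.8074 = 0.5146.
ΔRT = 50 × 0.5146 = 25.729 ms.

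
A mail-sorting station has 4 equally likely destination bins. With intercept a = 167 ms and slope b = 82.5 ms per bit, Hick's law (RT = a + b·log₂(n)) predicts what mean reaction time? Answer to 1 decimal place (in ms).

log₂(4) = 2 bits, so RT = 167 + 82.5 × 2 ≈ 332.000 ms.

332.0 ms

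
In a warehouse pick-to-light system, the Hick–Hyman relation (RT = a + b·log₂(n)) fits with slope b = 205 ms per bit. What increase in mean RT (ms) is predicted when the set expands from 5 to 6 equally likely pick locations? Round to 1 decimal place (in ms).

53.9 ms

The intercept a cancels: ΔRT = b·(log₂ n₂ − log₂ n₁) = b·log₂(n₂/n₁).
log₂(6) − log₂(5) = 2.5850 − 2.3219 = 0.2630.
ΔRT = 205 × 0.2630 = 53.922 ms.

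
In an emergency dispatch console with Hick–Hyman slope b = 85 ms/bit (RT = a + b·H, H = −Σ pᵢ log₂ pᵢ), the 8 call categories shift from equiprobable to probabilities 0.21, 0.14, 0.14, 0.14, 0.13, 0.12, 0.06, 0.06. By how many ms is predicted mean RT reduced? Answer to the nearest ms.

8 ms

The RT saving is b·ΔH. Equiprobable H₀ = log₂(8) = 3.0000 bits; with the given probabilities H = 2.9009 bits.
b·(H₀ − H) = 85 × (3.0000 − 2.9009) = 8.42 ms.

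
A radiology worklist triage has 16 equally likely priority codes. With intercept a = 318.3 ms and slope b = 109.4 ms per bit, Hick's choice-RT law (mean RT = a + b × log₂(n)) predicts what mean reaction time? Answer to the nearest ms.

log₂(16) = 4 bits, so RT = 318.3 + 109.4 × 4 ≈ 755.900 ms.

756 ms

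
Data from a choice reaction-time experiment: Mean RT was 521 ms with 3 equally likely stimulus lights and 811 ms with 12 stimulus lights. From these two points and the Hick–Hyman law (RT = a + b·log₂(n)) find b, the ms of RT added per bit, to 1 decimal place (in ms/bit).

145.0 ms/bit

b = (RT₂ − RT₁)/(log₂ n₂ − log₂ n₁) = (811 − 521)/(3.5850 − 1.5850) = 145.000 ms/bit.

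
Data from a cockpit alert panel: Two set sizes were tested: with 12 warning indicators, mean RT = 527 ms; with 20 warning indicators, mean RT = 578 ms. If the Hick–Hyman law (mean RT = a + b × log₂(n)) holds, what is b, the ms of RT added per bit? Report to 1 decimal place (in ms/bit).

The slope on a log₂ axis is (578 − 527) / (4.3219 − 3.5850) = 69.203 ms/bit.

69.2 ms/bit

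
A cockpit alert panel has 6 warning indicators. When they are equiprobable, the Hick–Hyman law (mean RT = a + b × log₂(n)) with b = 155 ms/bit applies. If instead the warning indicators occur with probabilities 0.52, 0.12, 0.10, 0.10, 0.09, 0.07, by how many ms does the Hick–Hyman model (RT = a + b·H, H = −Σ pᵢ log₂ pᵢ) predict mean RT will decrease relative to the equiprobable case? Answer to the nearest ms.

The RT saving is b·ΔH. Equiprobable H₀ = log₂(6) = 2.5850 bits; with the given probabilities H = 2.1032 bits.
b·(H₀ − H) = 155 × (2.5850 − 2.1032) = 74.67 ms.

75 ms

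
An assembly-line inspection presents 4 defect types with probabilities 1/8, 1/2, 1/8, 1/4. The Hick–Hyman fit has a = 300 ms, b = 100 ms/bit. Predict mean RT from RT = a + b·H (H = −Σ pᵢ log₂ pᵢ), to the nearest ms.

H = −Σ pᵢ log₂ pᵢ = 0.125·3 + 0.5·1 + 0.125·3 + 0.25·2 = 1.750 bits.
RT = 300 + 100 × 1.750 = 475.00 ms.

475 ms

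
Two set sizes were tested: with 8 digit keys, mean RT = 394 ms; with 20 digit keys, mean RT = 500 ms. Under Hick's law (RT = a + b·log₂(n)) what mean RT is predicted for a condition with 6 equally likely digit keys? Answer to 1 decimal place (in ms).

360.7 ms

With log₂ n on the abscissa the relation is linear; from the two conditions:
  b = (500 − 394) / (log₂ 20 − log₂ 8) = 106 / (4.3219 − 3) = 80.186 ms/bit
  a = 394 − 80.186 × 3 = 153.442 ms
Then RT(6) = 153.442 + 80.186 × log₂ 6 = 153.442 + 80.186 × 2.5850 ≈ 360.720 ms.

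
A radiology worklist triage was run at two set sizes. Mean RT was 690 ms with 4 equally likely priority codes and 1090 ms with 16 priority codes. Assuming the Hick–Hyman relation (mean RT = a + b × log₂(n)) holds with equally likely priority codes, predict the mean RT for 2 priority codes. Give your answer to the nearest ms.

490 ms

Solve the two-equation system in a and b:
  b = (1090 − 690) / (log₂ 16 − log₂ 4) = 400 / (4 − 2) = 200 ms/bit
  a = 690 − 200 × 2 = 290 ms
Then RT(2) = 290 + 200 × log₂ 2 = 290 + 200 × 1 ≈ 490.000 ms.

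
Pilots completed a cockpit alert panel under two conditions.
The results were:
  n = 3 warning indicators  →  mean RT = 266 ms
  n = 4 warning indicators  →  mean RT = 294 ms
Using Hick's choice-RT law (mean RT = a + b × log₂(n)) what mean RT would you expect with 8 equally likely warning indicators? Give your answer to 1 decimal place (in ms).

With log₂ n on the abscissa the relation is linear; from the two conditions:
  b = (294 − 266) / (log₂ 4 − log₂ 3) = 28 / (2 − 1.5850) = 67.464 ms/bit
  a = 266 − 67.464 × 1.5850 = 159.072 ms
Then RT(8) = 159.072 + 67.464 × log₂ 8 = 159.072 + 67.464 × 3 ≈ 361.464 ms.

361.5 ms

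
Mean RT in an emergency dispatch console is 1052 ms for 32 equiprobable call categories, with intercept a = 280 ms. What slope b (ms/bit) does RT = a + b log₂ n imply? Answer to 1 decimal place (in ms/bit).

32 alternatives carry log₂ 32 = 5 bits; the choice cost is 1052 − 280 = 772 ms, so b = 772/5 = 154.400 ms/bit.

154.4 ms/bit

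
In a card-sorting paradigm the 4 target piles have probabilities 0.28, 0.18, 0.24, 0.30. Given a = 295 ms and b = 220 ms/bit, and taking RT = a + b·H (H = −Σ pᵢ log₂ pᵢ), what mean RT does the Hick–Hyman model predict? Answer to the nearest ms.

729 ms

Entropy contributions −pᵢ log₂ pᵢ: 0.5142, 0.4453, 0.4941, 0.5211; sum H = 1.9748 bits.
RT = a + bH = 295 + 220·1.9748 = 729.45 ms.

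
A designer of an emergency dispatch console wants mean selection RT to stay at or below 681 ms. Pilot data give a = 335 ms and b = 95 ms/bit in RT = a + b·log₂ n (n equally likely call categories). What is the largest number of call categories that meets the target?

12

Information budget: (681 − 335)/95 = 3.6421 bits, so n ≤ 2^3.6421 = 12.485 → at most 12.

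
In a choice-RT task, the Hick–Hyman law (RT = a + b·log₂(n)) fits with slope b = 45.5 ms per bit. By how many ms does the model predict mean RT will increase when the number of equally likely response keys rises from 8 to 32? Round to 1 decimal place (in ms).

ΔRT = (a + b log₂ n₂) − (a + b log₂ n₁) = b·(log₂ n₂ − log₂ n₁).
log₂(32) − log₂(8) = log₂(32/8) = log₂(4) = 2.
ΔRT = 45.5 × 2.0000 = 91.000 ms.

91.0 ms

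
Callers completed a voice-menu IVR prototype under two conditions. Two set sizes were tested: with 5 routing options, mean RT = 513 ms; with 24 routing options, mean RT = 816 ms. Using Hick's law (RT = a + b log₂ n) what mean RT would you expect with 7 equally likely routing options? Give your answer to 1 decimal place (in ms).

Solve the two-equation system in a and b:
  b = (816 − 513) / (log₂ 24 − log₂ 5) = 303 / (4.5850 − 2.3219) = 133.891 ms/bit
  a = 513 − 133.891 × 2.3219 = 202.115 ms
Then RT(7) = 202.115 + 133.891 × log₂ 7 = 202.115 + 133.891 × 2.8074 ≈ 577.994 ms.

578.0 ms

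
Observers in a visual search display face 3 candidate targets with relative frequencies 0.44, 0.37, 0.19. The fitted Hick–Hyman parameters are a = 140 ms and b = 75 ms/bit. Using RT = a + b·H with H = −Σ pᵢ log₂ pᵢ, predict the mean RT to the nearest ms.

253 ms

H = 0.44·log₂(1/0.44) + 0.37·log₂(1/0.37) + 0.19·log₂(1/0.19) = 1.5071 bits.
RT = 140 + 75 × 1.5071 = 253.03 ms.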